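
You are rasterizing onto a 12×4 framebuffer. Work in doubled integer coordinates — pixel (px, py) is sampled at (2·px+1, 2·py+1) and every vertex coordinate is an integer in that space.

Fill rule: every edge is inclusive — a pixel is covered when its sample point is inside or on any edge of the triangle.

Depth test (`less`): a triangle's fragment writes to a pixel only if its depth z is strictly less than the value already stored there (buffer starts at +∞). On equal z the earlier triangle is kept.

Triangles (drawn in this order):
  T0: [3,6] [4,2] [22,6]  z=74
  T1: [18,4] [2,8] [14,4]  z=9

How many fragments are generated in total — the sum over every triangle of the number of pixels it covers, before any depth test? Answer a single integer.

T0:
  2·area = 76
  edge (3, 6)→(4, 2): d=(1,-4) inclusive
  edge (4, 2)→(22, 6): d=(18,4) inclusive
  edge (22, 6)→(3, 6): d=(-19,0) inclusive
    (2,1)@(5, 3): e=[5,14,57] → █
    (3,1)@(7, 3): e=[13,6,57] → █
    (4,1)@(9, 3): e=[21,-2,57] → ·
    (2,2)@(5, 5): e=[7,50,19] → █
    (4,2)@(9, 5): e=[23,34,19] → █
    (5,2)@(11, 5): e=[31,26,19] → █
    (6,2)@(13, 5): e=[39,18,19] → █
    (7,2)@(15, 5): e=[47,10,19] → █
    (8,2)@(17, 5): e=[55,2,19] → █
    (9,2)@(19, 5): e=[63,-6,19] → ·
    (2,3)@(5, 7): e=[9,86,-19] → ·
    (3,3)@(7, 7): e=[17,78,-19] → ·
  covered (9 px):
    · · · · · · · · · · · ·
    · · █ █ · · · · · · · ·
    · · █ █ █ █ █ █ █ · · ·
    · · · · · · · · · · · ·
T1:
  2·area = 16
  edge (18, 4)→(2, 8): d=(-16,4) inclusive
  edge (2, 8)→(14, 4): d=(12,-4) inclusive
  edge (14, 4)→(18, 4): d=(4,0) inclusive
    (11,0)@(23, 1): e=[28,0,-12] → ·  [on edge]
    (8,1)@(17, 3): e=[20,0,-4] → ·  [on edge]
    (5,2)@(11, 5): e=[12,0,4] → █  [on edge]
    (6,2)@(13, 5): e=[4,8,4] → █
    (7,2)@(15, 5): e=[-4,16,4] → ·
    (2,3)@(5, 7): e=[4,0,12] → █  [on edge]
    (3,3)@(7, 7): e=[-4,8,12] → ·
    (5,3)@(11, 7): e=[-20,24,12] → ·
    (6,3)@(13, 7): e=[-28,32,12] → ·
  covered (3 px):
    · · · · · · · · · · · ·
    · · · · · · · · · · · ·
    · · · · · █ █ · · · · ·
    · · █ · · · · · · · · ·

Final: 12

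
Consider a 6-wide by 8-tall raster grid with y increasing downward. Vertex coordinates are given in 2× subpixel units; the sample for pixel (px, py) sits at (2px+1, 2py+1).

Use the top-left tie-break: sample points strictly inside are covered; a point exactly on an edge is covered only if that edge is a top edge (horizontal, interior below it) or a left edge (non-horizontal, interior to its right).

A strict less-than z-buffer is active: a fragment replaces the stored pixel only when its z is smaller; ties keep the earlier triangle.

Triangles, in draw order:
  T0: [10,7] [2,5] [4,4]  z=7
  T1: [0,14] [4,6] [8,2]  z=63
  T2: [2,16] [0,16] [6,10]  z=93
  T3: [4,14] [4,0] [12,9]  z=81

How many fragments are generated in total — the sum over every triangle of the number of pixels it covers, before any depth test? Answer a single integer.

T0:
  2·area = 12
  edge (10, 7)→(2, 5): d=(-8,-2) top-left  bias=+0
  edge (2, 5)→(4, 4): d=(2,-1) top-left  bias=+0
  edge (4, 4)→(10, 7): d=(6,3) right/bottom  bias=-1
    (1,2)@(3, 5): e=[2,1,9] → █
    (2,2)@(5, 5): e=[6,3,3] → █
    (3,2)@(7, 5): e=[10,5,-3] → ·
    (1,3)@(3, 7): e=[-14,5,21] → ·
    (2,3)@(5, 7): e=[-10,7,15] → ·
  covered (2 px):
    · · · · · ·
    · · · · · ·
    · █ █ · · ·
    · · · · · ·
    · · · · · ·
    · · · · · ·
    · · · · · ·
    · · · · · ·
T1:
  2·area = 16
  edge (0, 14)→(4, 6): d=(4,-8) top-left  bias=+0
  edge (4, 6)→(8, 2): d=(4,-4) top-left  bias=+0
  edge (8, 2)→(0, 14): d=(-8,12) right/bottom  bias=-1
    (4,0)@(9, 1): e=[20,0,-4] → ·  [on edge]
    (3,1)@(7, 3): e=[12,0,4] → █  [on edge]
    (4,1)@(9, 3): e=[28,8,-20] → ·
    (2,2)@(5, 5): e=[4,0,12] → █  [on edge]
    (3,2)@(7, 5): e=[20,8,-12] → ·
    (1,3)@(3, 7): e=[-4,0,20] → ·  [on edge]
    (2,3)@(5, 7): e=[12,8,-4] → ·
    (0,4)@(1, 9): e=[-12,0,28] → ·  [on edge]
    (1,4)@(3, 9): e=[4,8,4] → █
    (2,4)@(5, 9): e=[20,16,-20] → ·
    (1,5)@(3, 11): e=[12,16,-12] → ·
  covered (3 px):
    · · · · · ·
    · · · █ · ·
    · · █ · · ·
    · · · · · ·
    · █ · · · ·
    · · · · · ·
    · · · · · ·
    · · · · · ·
T2:
  2·area = 12
  edge (2, 16)→(0, 16): d=(-2,0) right/bottom  bias=-1
  edge (0, 16)→(6, 10): d=(6,-6) top-left  bias=+0
  edge (6, 10)→(2, 16): d=(-4,6) right/bottom  bias=-1
    (5,2)@(11, 5): e=[22,0,-10] → ·  [on edge]
    (4,3)@(9, 7): e=[18,0,-6] → ·  [on edge]
    (3,4)@(7, 9): e=[14,0,-2] → ·  [on edge]
    (2,5)@(5, 11): e=[10,0,2] → █  [on edge]
    (3,5)@(7, 11): e=[10,12,-10] → ·
    (1,6)@(3, 13): e=[6,0,6] → █  [on edge]
    (2,6)@(5, 13): e=[6,12,-6] → ·
    (0,7)@(1, 15): e=[2,0,10] → █  [on edge]
    (1,7)@(3, 15): e=[2,12,-2] → ·
  covered (3 px):
    · · · · · ·
    · · · · · ·
    · · · · · ·
    · · · · · ·
    · · · · · ·
    · · █ · · ·
    · █ · · · ·
    █ · · · · ·
T3:
  2·area = 112
  edge (4, 14)→(4, 0): d=(0,-14) top-left  bias=+0
  edge (4, 0)→(12, 9): d=(8,9) right/bottom  bias=-1
  edge (12, 9)→(4, 14): d=(-8,5) right/bottom  bias=-1
    (2,1)@(5, 3): e=[14,15,83] → █
    (3,1)@(7, 3): e=[42,-3,73] → ·
    (2,2)@(5, 5): e=[14,31,67] → █
    (3,2)@(7, 5): e=[42,13,57] → █
    (4,2)@(9, 5): e=[70,-5,47] → ·
    (2,3)@(5, 7): e=[14,47,51] → █
    (4,3)@(9, 7): e=[70,11,31] → █
    (5,3)@(11, 7): e=[98,-7,21] → ·
    (2,4)@(5, 9): e=[14,63,35] → █
    (5,4)@(11, 9): e=[98,9,5] → █
    (2,5)@(5, 11): e=[14,79,19] → █
    (4,5)@(9, 11): e=[70,43,-1] → ·
  covered (13 px):
    · · · · · ·
    · · █ · · ·
    · · █ █ · ·
    · · █ █ █ ·
    · · █ █ █ █
    · · █ █ · ·
    · · █ · · ·
    · · · · · ·

Answer: 21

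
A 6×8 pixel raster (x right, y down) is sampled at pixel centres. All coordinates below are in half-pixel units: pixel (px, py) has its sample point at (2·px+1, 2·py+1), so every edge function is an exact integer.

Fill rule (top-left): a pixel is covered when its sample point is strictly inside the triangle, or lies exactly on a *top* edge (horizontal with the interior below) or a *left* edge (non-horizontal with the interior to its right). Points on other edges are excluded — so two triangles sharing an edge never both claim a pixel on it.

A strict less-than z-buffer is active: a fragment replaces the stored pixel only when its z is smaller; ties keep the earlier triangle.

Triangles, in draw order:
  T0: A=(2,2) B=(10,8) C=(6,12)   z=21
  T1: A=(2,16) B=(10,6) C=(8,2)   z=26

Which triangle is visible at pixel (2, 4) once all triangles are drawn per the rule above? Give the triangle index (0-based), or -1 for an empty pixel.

T0:
  2·area = 56
  edge (2, 2)→(10, 8): d=(8,6) right/bottom  bias=-1
  edge (10, 8)→(6, 12): d=(-4,4) right/bottom  bias=-1
  edge (6, 12)→(2, 2): d=(-4,-10) top-left  bias=+0
    (1,1)@(3, 3): e=[2,48,6] → #
    (2,1)@(5, 3): e=[-10,40,26] → ·
    (1,2)@(3, 5): e=[18,40,-2] → ·
    (2,2)@(5, 5): e=[6,32,18] → #
    (3,2)@(7, 5): e=[-6,24,38] → ·
    (2,3)@(5, 7): e=[22,24,10] → #
    (3,3)@(7, 7): e=[10,16,30] → #
    (4,3)@(9, 7): e=[-2,8,50] → ·
    (5,3)@(11, 7): e=[-14,0,70] → ·  [on edge]
    (2,4)@(5, 9): e=[38,16,2] → #
    (4,4)@(9, 9): e=[14,0,42] → ·  [on edge]
    (2,5)@(5, 11): e=[54,8,-6] → ·
    (3,5)@(7, 11): e=[42,0,14] → ·  [on edge]
    (2,6)@(5, 13): e=[70,0,-14] → ·  [on edge]
    (1,7)@(3, 15): e=[98,0,-42] → ·  [on edge]
  covered (6 px):
    · · · · · ·
    · # · · · ·
    · · # · · ·
    · · # # · ·
    · · # # · ·
    · · · · · ·
    · · · · · ·
    · · · · · ·
T1:
  2·area = 52  (B↔C swapped to make it positive)
  edge (2, 16)→(8, 2): d=(6,-14) top-left  bias=+0
  edge (8, 2)→(10, 6): d=(2,4) right/bottom  bias=-1
  edge (10, 6)→(2, 16): d=(-8,10) right/bottom  bias=-1
    (3,2)@(7, 5): e=[4,10,38] → #
    (4,2)@(9, 5): e=[32,2,18] → #
    (5,2)@(11, 5): e=[60,-6,-2] → ·
    (3,3)@(7, 7): e=[16,14,22] → #
    (5,3)@(11, 7): e=[72,-2,-18] → ·
    (2,4)@(5, 9): e=[0,26,26] → #  [on edge]
    (4,4)@(9, 9): e=[56,10,-14] → ·
    (2,5)@(5, 11): e=[12,30,10] → #
    (3,5)@(7, 11): e=[40,22,-10] → ·
    (2,6)@(5, 13): e=[24,34,-6] → ·
  covered (7 px):
    · · · · · ·
    · · · · · ·
    · · · # # ·
    · · · # # ·
    · · # # · ·
    · · # · · ·
    · · · · · ·
    · · · · · ·

Z-buffer (winner per pixel, '.' = empty):
  . . . . . .
  . 0 . . . .
  . . 0 1 1 .
  . . 0 0 1 .
  . . 0 0 . .
  . . 1 . . .
  . . . . . .
  . . . . . .

Answer: 0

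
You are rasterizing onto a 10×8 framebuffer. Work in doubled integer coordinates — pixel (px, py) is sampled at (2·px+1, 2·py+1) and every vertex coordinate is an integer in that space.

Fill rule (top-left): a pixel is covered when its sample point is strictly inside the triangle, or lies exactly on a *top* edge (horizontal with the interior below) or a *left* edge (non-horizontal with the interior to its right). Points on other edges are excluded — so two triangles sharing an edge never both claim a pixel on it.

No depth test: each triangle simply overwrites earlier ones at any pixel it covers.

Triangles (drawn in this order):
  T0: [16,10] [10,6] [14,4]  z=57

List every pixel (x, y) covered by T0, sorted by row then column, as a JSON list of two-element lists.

T0:
  2·area = 28
  edge (16, 10)→(10, 6): d=(-6,-4) top-left  bias=+0
  edge (10, 6)→(14, 4): d=(4,-2) top-left  bias=+0
  edge (14, 4)→(16, 10): d=(2,6) right/bottom  bias=-1
    (6,0)@(13, 1): e=[42,-14,0] → ·  [on edge]
    (6,2)@(13, 5): e=[18,2,8] → #
    (7,2)@(15, 5): e=[26,6,-4] → ·
    (6,3)@(13, 7): e=[6,10,12] → #
    (7,3)@(15, 7): e=[14,14,0] → ·  [on edge]
    (6,4)@(13, 9): e=[-6,18,16] → ·
    (7,4)@(15, 9): e=[2,22,4] → #
    (8,4)@(17, 9): e=[10,26,-8] → ·
    (7,5)@(15, 11): e=[-10,30,8] → ·
    (8,6)@(17, 13): e=[-14,42,0] → ·  [on edge]
  covered (3 px):
    · · · · · · · · · ·
    · · · · · · · · · ·
    · · · · · · # · · ·
    · · · · · · # · · ·
    · · · · · · · # · ·
    · · · · · · · · · ·
    · · · · · · · · · ·
    · · · · · · · · · ·

Final: [[6,2],[6,3],[7,4]]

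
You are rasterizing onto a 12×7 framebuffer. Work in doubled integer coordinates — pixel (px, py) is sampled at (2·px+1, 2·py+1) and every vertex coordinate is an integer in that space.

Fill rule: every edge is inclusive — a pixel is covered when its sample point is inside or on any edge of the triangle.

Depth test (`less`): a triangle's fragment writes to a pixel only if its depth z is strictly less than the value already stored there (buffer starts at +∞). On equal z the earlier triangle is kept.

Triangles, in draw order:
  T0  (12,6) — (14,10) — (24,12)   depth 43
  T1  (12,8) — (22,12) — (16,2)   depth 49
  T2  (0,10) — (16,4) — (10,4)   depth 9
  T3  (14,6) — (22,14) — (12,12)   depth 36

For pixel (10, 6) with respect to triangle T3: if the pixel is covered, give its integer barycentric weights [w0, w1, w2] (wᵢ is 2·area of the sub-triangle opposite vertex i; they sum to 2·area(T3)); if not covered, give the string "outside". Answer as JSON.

T0:
  2·area = 36  (B↔C swapped to make it positive)
  edge (12, 6)→(24, 12): d=(12,6) inclusive
  edge (24, 12)→(14, 10): d=(-10,-2) inclusive
  edge (14, 10)→(12, 6): d=(-2,-4) inclusive
    (6,3)@(13, 7): e=[6,28,2] → #
    (7,3)@(15, 7): e=[-6,32,10] → ·
    (4,4)@(9, 9): e=[54,0,-18] → ·  [on edge]
    (6,4)@(13, 9): e=[30,8,-2] → ·
    (7,4)@(15, 9): e=[18,12,6] → #
    (8,4)@(17, 9): e=[6,16,14] → #
    (9,4)@(19, 9): e=[-6,20,22] → ·
    (7,5)@(15, 11): e=[42,-8,2] → ·
    (8,5)@(17, 11): e=[30,-4,10] → ·
    (9,5)@(19, 11): e=[18,0,18] → #  [on edge]
    (10,5)@(21, 11): e=[6,4,26] → #
    (11,5)@(23, 11): e=[-6,8,34] → ·
  covered (5 px):
    · · · · · · · · · · · ·
    · · · · · · · · · · · ·
    · · · · · · · · · · · ·
    · · · · · · # · · · · ·
    · · · · · · · # # · · ·
    · · · · · · · · · # # ·
    · · · · · · · · · · · ·
T1:
  2·area = 76  (B↔C swapped to make it positive)
  edge (12, 8)→(16, 2): d=(4,-6) inclusive
  edge (16, 2)→(22, 12): d=(6,10) inclusive
  edge (22, 12)→(12, 8): d=(-10,-4) inclusive
    (7,2)@(15, 5): e=[6,28,42] → #
    (8,2)@(17, 5): e=[18,8,50] → #
    (9,2)@(19, 5): e=[30,-12,58] → ·
    (6,3)@(13, 7): e=[2,60,14] → #
    (9,3)@(19, 7): e=[38,0,38] → #  [on edge]
    (10,3)@(21, 7): e=[50,-20,46] → ·
    (6,4)@(13, 9): e=[10,72,-6] → ·
    (7,4)@(15, 9): e=[22,52,2] → #
    (10,4)@(21, 9): e=[58,-8,26] → ·
    (7,5)@(15, 11): e=[30,64,-18] → ·
    (8,5)@(17, 11): e=[42,44,-10] → ·
    (9,5)@(19, 11): e=[54,24,-2] → ·
  covered (10 px):
    · · · · · · · · · · · ·
    · · · · · · · · · · · ·
    · · · · · · · # # · · ·
    · · · · · · # # # # · ·
    · · · · · · · # # # · ·
    · · · · · · · · · · # ·
    · · · · · · · · · · · ·
T2:
  2·area = 36  (B↔C swapped to make it positive)
  edge (0, 10)→(10, 4): d=(10,-6) inclusive
  edge (10, 4)→(16, 4): d=(6,0) inclusive
  edge (16, 4)→(0, 10): d=(-16,6) inclusive
    (7,0)@(15, 1): e=[0,-18,54] → ·  [on edge]
    (4,2)@(9, 5): e=[4,6,26] → #
    (5,2)@(11, 5): e=[16,6,14] → #
    (6,2)@(13, 5): e=[28,6,2] → #
    (7,2)@(15, 5): e=[40,6,-10] → ·
    (2,3)@(5, 7): e=[0,18,18] → #  [on edge]
    (3,3)@(7, 7): e=[12,18,6] → #
    (4,3)@(9, 7): e=[24,18,-6] → ·
    (5,3)@(11, 7): e=[36,18,-18] → ·
    (6,3)@(13, 7): e=[48,18,-30] → ·
    (2,4)@(5, 9): e=[20,30,-14] → ·
    (3,4)@(7, 9): e=[32,30,-26] → ·
  covered (5 px):
    · · · · · · · · · · · ·
    · · · · · · · · · · · ·
    · · · · # # # · · · · ·
    · · # # · · · · · · · ·
    · · · · · · · · · · · ·
    · · · · · · · · · · · ·
    · · · · · · · · · · · ·
T3:
  2·area = 64
  edge (14, 6)→(22, 14): d=(8,8) inclusive
  edge (22, 14)→(12, 12): d=(-10,-2) inclusive
  edge (12, 12)→(14, 6): d=(2,-6) inclusive
    (4,0)@(9, 1): e=[0,104,-40] → ·  [on edge]
    (5,1)@(11, 3): e=[0,88,-24] → ·  [on edge]
    (7,1)@(15, 3): e=[-32,96,0] → ·  [on edge]
    (6,2)@(13, 5): e=[0,72,-8] → ·  [on edge]
    (7,3)@(15, 7): e=[0,56,8] → #  [on edge]
    (8,3)@(17, 7): e=[-16,60,20] → ·
    (6,4)@(13, 9): e=[32,32,0] → #  [on edge]
    (8,4)@(17, 9): e=[0,40,24] → #  [on edge]
    (9,4)@(19, 9): e=[-16,44,36] → ·
    (3,5)@(7, 11): e=[96,0,-32] → ·  [on edge]
    (6,5)@(13, 11): e=[48,12,4] → #
    (9,5)@(19, 11): e=[0,24,40] → #  [on edge]
    (8,6)@(17, 13): e=[32,0,32] → #  [on edge]
    (10,6)@(21, 13): e=[0,8,56] → #  [on edge]
  covered (11 px):
    · · · · · · · · · · · ·
    · · · · · · · · · · · ·
    · · · · · · · · · · · ·
    · · · · · · · # · · · ·
    · · · · · · # # # · · ·
    · · · · · · # # # # · ·
    · · · · · · · · # # # ·

Final: [8,56,0]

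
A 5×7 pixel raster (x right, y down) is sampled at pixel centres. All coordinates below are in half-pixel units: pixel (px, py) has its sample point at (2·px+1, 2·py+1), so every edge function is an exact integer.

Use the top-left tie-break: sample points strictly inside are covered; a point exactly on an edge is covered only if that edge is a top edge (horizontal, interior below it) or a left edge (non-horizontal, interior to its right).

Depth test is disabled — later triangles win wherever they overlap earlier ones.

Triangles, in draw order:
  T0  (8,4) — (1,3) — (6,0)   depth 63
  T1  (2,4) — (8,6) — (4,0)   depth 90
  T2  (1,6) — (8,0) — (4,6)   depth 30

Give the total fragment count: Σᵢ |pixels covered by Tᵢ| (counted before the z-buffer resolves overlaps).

T0:
  2·area = 26
  edge (8, 4)→(1, 3): d=(-7,-1) top-left  bias=+0
  edge (1, 3)→(6, 0): d=(5,-3) top-left  bias=+0
  edge (6, 0)→(8, 4): d=(2,4) right/bottom  bias=-1
    (2,0)@(5, 1): e=[18,2,6] → X
    (3,0)@(7, 1): e=[20,8,-2] → .
    (0,1)@(1, 3): e=[0,0,26] → X  [on edge]
    (1,1)@(3, 3): e=[2,6,18] → X
    (3,1)@(7, 3): e=[6,18,2] → X
    (4,1)@(9, 3): e=[8,24,-6] → .
    (0,2)@(1, 5): e=[-14,10,30] → .
    (1,2)@(3, 5): e=[-12,16,22] → .
    (2,2)@(5, 5): e=[-10,22,14] → .
    (3,2)@(7, 5): e=[-8,28,6] → .
  covered (5 px):
    . . X . .
    X X X X .
    . . . . .
    . . . . .
    . . . . .
    . . . . .
    . . . . .
T1:
  2·area = 28  (B↔C swapped to make it positive)
  edge (2, 4)→(4, 0): d=(2,-4) top-left  bias=+0
  edge (4, 0)→(8, 6): d=(4,6) right/bottom  bias=-1
  edge (8, 6)→(2, 4): d=(-6,-2) top-left  bias=+0
    (1,1)@(3, 3): e=[2,18,8] → X
    (2,1)@(5, 3): e=[10,6,12] → X
    (3,1)@(7, 3): e=[18,-6,16] → .
    (1,2)@(3, 5): e=[6,26,-4] → .
    (2,2)@(5, 5): e=[14,14,0] → X  [on edge]
    (3,2)@(7, 5): e=[22,2,4] → X
    (4,2)@(9, 5): e=[30,-10,8] → .
    (2,3)@(5, 7): e=[18,22,-12] → .
    (3,3)@(7, 7): e=[26,10,-8] → .
  covered (4 px):
    . . . . .
    . X X . .
    . . X X .
    . . . . .
    . . . . .
    . . . . .
    . . . . .
T2:
  2·area = 18
  edge (1, 6)→(8, 0): d=(7,-6) top-left  bias=+0
  edge (8, 0)→(4, 6): d=(-4,6) right/bottom  bias=-1
  edge (4, 6)→(1, 6): d=(-3,0) right/bottom  bias=-1
    (3,0)@(7, 1): e=[1,2,15] → X
    (4,0)@(9, 1): e=[13,-10,15] → .
    (2,1)@(5, 3): e=[3,6,9] → X
    (3,1)@(7, 3): e=[15,-6,9] → .
    (1,2)@(3, 5): e=[5,10,3] → X
    (2,2)@(5, 5): e=[17,-2,3] → .
    (1,3)@(3, 7): e=[19,2,-3] → .
  covered (3 px):
    . . . X .
    . . X . .
    . X . . .
    . . . . .
    . . . . .
    . . . . .
    . . . . .

Final: 12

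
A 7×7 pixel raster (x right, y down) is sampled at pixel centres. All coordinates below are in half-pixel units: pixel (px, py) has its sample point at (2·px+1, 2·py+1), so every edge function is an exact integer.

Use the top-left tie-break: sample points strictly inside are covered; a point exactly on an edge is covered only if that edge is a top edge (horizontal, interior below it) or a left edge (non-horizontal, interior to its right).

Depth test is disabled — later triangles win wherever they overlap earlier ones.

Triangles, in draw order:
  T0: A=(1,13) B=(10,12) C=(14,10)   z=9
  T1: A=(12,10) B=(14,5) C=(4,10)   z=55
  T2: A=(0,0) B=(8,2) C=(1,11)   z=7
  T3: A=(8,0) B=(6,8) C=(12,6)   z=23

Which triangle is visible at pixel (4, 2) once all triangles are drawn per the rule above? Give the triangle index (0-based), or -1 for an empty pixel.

T0:
  2·area = 14  (B↔C swapped to make it positive)
  edge (1, 13)→(14, 10): d=(13,-3) top-left  bias=+0
  edge (14, 10)→(10, 12): d=(-4,2) right/bottom  bias=-1
  edge (10, 12)→(1, 13): d=(-9,1) right/bottom  bias=-1
    (5,5)@(11, 11): e=[4,2,8] → X
    (6,5)@(13, 11): e=[10,-2,6] → .
    (0,6)@(1, 13): e=[0,14,0] → .  [on edge]
    (5,6)@(11, 13): e=[30,-6,-10] → .
  covered (1 px):
    . . . . . . .
    . . . . . . .
    . . . . . . .
    . . . . . . .
    . . . . . . .
    . . . . . X .
    . . . . . . .
T1:
  2·area = 40  (B↔C swapped to make it positive)
  edge (12, 10)→(4, 10): d=(-8,0) right/bottom  bias=-1
  edge (4, 10)→(14, 5): d=(10,-5) top-left  bias=+0
  edge (14, 5)→(12, 10): d=(-2,5) right/bottom  bias=-1
    (5,3)@(11, 7): e=[24,5,11] → X
    (6,3)@(13, 7): e=[24,15,1] → X
    (3,4)@(7, 9): e=[8,5,27] → X
    (4,4)@(9, 9): e=[8,15,17] → X
    (6,4)@(13, 9): e=[8,35,-3] → .
    (3,5)@(7, 11): e=[-8,25,23] → .
    (4,5)@(9, 11): e=[-8,35,13] → .
    (5,5)@(11, 11): e=[-8,45,3] → .
  covered (5 px):
    . . . . . . .
    . . . . . . .
    . . . . . . .
    . . . . . X X
    . . . X X X .
    . . . . . . .
    . . . . . . .
T2:
  2·area = 86
  edge (0, 0)→(8, 2): d=(8,2) right/bottom  bias=-1
  edge (8, 2)→(1, 11): d=(-7,9) right/bottom  bias=-1
  edge (1, 11)→(0, 0): d=(-1,-11) top-left  bias=+0
    (0,0)@(1, 1): e=[6,70,10] → X
    (1,0)@(3, 1): e=[2,52,32] → X
    (2,0)@(5, 1): e=[-2,34,54] → .
    (0,1)@(1, 3): e=[22,56,8] → X
    (2,1)@(5, 3): e=[14,20,52] → X
    (3,1)@(7, 3): e=[10,2,74] → X
    (4,1)@(9, 3): e=[6,-16,96] → .
    (0,2)@(1, 5): e=[38,42,6] → X
    (3,2)@(7, 5): e=[26,-12,72] → .
    (0,3)@(1, 7): e=[54,28,4] → X
    (2,3)@(5, 7): e=[46,-8,48] → .
    (0,4)@(1, 9): e=[70,14,2] → X
    (0,5)@(1, 11): e=[86,0,0] → .  [on edge]
  covered (12 px):
    X X . . . . .
    X X X X . . .
    X X X . . . .
    X X . . . . .
    X . . . . . .
    . . . . . . .
    . . . . . . .
T3:
  2·area = 44  (B↔C swapped to make it positive)
  edge (8, 0)→(12, 6): d=(4,6) right/bottom  bias=-1
  edge (12, 6)→(6, 8): d=(-6,2) right/bottom  bias=-1
  edge (6, 8)→(8, 0): d=(2,-8) top-left  bias=+0
    (4,1)@(9, 3): e=[6,24,14] → X
    (5,1)@(11, 3): e=[-6,20,30] → .
    (3,2)@(7, 5): e=[26,16,2] → X
    (5,2)@(11, 5): e=[2,8,34] → X
    (6,2)@(13, 5): e=[-10,4,50] → .
    (3,3)@(7, 7): e=[34,4,6] → X
    (4,3)@(9, 7): e=[22,0,22] → .  [on edge]
    (5,3)@(11, 7): e=[10,-4,38] → .
    (1,4)@(3, 9): e=[66,0,-22] → .  [on edge]
    (3,4)@(7, 9): e=[42,-8,10] → .
  covered (5 px):
    . . . . . . .
    . . . . X . .
    . . . X X X .
    . . . X . . .
    . . . . . . .
    . . . . . . .
    . . . . . . .

Z-buffer (winner per pixel, '.' = empty):
  2 2 . . . . .
  2 2 2 2 3 . .
  2 2 2 3 3 3 .
  2 2 . 3 . 1 1
  2 . . 1 1 1 .
  . . . . . 0 .
  . . . . . . .

Final: 3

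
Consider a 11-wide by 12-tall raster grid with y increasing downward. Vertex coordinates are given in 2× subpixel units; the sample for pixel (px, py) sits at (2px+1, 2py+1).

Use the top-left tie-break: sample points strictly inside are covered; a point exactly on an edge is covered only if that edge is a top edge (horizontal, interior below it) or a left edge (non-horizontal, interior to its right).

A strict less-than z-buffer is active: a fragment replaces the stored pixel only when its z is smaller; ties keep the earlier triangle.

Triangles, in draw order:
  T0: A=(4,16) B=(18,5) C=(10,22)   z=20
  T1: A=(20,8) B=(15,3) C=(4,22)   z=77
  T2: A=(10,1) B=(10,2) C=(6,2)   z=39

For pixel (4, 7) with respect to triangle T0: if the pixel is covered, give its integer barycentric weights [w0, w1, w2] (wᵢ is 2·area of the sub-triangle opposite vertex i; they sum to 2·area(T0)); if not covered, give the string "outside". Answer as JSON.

T0:
  2·area = 150
  edge (4, 16)→(18, 5): d=(14,-11) top-left  bias=+0
  edge (18, 5)→(10, 22): d=(-8,17) right/bottom  bias=-1
  edge (10, 22)→(4, 16): d=(-6,-6) top-left  bias=+0
    (8,3)@(17, 7): e=[17,1,132] → █
    (9,3)@(19, 7): e=[39,-33,144] → ·
    (6,4)@(13, 9): e=[1,53,96] → █
    (7,4)@(15, 9): e=[23,19,108] → █
    (8,4)@(17, 9): e=[45,-15,120] → ·
    (5,5)@(11, 11): e=[7,71,72] → █
    (8,5)@(17, 11): e=[73,-31,108] → ·
    (0,6)@(1, 13): e=[-75,225,0] → ·  [on edge]
    (4,6)@(9, 13): e=[13,89,48] → █
    (7,6)@(15, 13): e=[79,-13,84] → ·
    (1,7)@(3, 15): e=[-25,175,0] → ·  [on edge]
    (3,7)@(7, 15): e=[19,107,24] → █
    (2,8)@(5, 17): e=[25,125,0] → █  [on edge]
    (3,9)@(7, 19): e=[75,75,0] → █  [on edge]
    (4,10)@(9, 21): e=[125,25,0] → █  [on edge]
    (5,11)@(11, 23): e=[175,-25,0] → ·  [on edge]
  covered (21 px):
    · · · · · · · · · · ·
    · · · · · · · · · · ·
    · · · · · · · · · · ·
    · · · · · · · · █ · ·
    · · · · · · █ █ · · ·
    · · · · · █ █ █ · · ·
    · · · · █ █ █ · · · ·
    · · · █ █ █ █ · · · ·
    · · █ █ █ █ · · · · ·
    · · · █ █ █ · · · · ·
    · · · · █ · · · · · ·
    · · · · · · · · · · ·
T1:
  2·area = 150  (B↔C swapped to make it positive)
  edge (20, 8)→(4, 22): d=(-16,14) right/bottom  bias=-1
  edge (4, 22)→(15, 3): d=(11,-19) top-left  bias=+0
  edge (15, 3)→(20, 8): d=(5,5) right/bottom  bias=-1
    (6,0)@(13, 1): e=[210,-60,0] → ·  [on edge]
    (7,1)@(15, 3): e=[150,0,0] → ·  [on edge]
    (7,2)@(15, 5): e=[118,22,10] → █
    (8,2)@(17, 5): e=[90,60,0] → ·  [on edge]
    (6,3)@(13, 7): e=[114,6,30] → █
    (8,3)@(17, 7): e=[58,82,10] → █
    (9,3)@(19, 7): e=[30,120,0] → ·  [on edge]
    (6,4)@(13, 9): e=[82,28,40] → █
    (9,4)@(19, 9): e=[-2,142,10] → ·
    (10,4)@(21, 9): e=[-30,180,0] → ·  [on edge]
    (5,5)@(11, 11): e=[78,12,60] → █
    (8,5)@(17, 11): e=[-6,126,30] → ·
  covered (18 px):
    · · · · · · · · · · ·
    · · · · · · · · · · ·
    · · · · · · · █ · · ·
    · · · · · · █ █ █ · ·
    · · · · · · █ █ █ · ·
    · · · · · █ █ █ · · ·
    · · · · · █ █ · · · ·
    · · · · █ █ · · · · ·
    · · · █ █ · · · · · ·
    · · · █ · · · · · · ·
    · · █ · · · · · · · ·
    · · · · · · · · · · ·
T2:
  2·area = 4
  edge (10, 1)→(10, 2): d=(0,1) right/bottom  bias=-1
  edge (10, 2)→(6, 2): d=(-4,0) right/bottom  bias=-1
  edge (6, 2)→(10, 1): d=(4,-1) top-left  bias=+0
  covered (0 px):
    · · · · · · · · · · ·
    · · · · · · · · · · ·
    · · · · · · · · · · ·
    · · · · · · · · · · ·
    · · · · · · · · · · ·
    · · · · · · · · · · ·
    · · · · · · · · · · ·
    · · · · · · · · · · ·
    · · · · · · · · · · ·
    · · · · · · · · · · ·
    · · · · · · · · · · ·
    · · · · · · · · · · ·

Answer: [73,36,41]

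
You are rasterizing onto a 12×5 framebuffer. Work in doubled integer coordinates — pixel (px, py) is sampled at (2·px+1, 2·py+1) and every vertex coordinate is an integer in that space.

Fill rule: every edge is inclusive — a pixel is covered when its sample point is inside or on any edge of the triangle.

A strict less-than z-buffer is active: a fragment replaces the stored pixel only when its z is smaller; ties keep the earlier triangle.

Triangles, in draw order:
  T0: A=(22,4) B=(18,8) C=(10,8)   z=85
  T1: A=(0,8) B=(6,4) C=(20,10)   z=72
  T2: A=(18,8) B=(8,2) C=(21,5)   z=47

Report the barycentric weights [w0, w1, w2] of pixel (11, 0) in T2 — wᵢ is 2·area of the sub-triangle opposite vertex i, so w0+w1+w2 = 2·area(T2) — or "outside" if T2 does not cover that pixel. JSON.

T0:
  2·area = 32
  edge (22, 4)→(18, 8): d=(-4,4) inclusive
  edge (18, 8)→(10, 8): d=(-8,0) inclusive
  edge (10, 8)→(22, 4): d=(12,-4) inclusive
    (11,1)@(23, 3): e=[0,40,-8] → ·  [on edge]
    (9,2)@(19, 5): e=[8,24,0] → #  [on edge]
    (10,2)@(21, 5): e=[0,24,8] → #  [on edge]
    (11,2)@(23, 5): e=[-8,24,16] → ·
    (6,3)@(13, 7): e=[24,8,0] → #  [on edge]
    (7,3)@(15, 7): e=[16,8,8] → #
    (8,3)@(17, 7): e=[8,8,16] → #
    (9,3)@(19, 7): e=[0,8,24] → #  [on edge]
    (10,3)@(21, 7): e=[-8,8,32] → ·
    (3,4)@(7, 9): e=[40,-8,0] → ·  [on edge]
    (6,4)@(13, 9): e=[16,-8,24] → ·
    (7,4)@(15, 9): e=[8,-8,32] → ·
    (8,4)@(17, 9): e=[0,-8,40] → ·  [on edge]
  covered (6 px):
    · · · · · · · · · · · ·
    · · · · · · · · · · · ·
    · · · · · · · · · # # ·
    · · · · · · # # # # · ·
    · · · · · · · · · · · ·
T1:
  2·area = 92
  edge (0, 8)→(6, 4): d=(6,-4) inclusive
  edge (6, 4)→(20, 10): d=(14,6) inclusive
  edge (20, 10)→(0, 8): d=(-20,-2) inclusive
    (2,2)@(5, 5): e=[2,20,70] → #
    (3,2)@(7, 5): e=[10,8,74] → #
    (4,2)@(9, 5): e=[18,-4,78] → ·
    (1,3)@(3, 7): e=[6,60,26] → #
    (4,3)@(9, 7): e=[30,24,38] → #
    (5,3)@(11, 7): e=[38,12,42] → #
    (6,3)@(13, 7): e=[46,0,46] → #  [on edge]
    (7,3)@(15, 7): e=[54,-12,50] → ·
    (1,4)@(3, 9): e=[18,88,-14] → ·
    (2,4)@(5, 9): e=[26,76,-10] → ·
    (3,4)@(7, 9): e=[34,64,-6] → ·
    (4,4)@(9, 9): e=[42,52,-2] → ·
  covered (12 px):
    · · · · · · · · · · · ·
    · · · · · · · · · · · ·
    · · # # · · · · · · · ·
    · # # # # # # · · · · ·
    · · · · · # # # # · · ·
T2:
  2·area = 48
  edge (18, 8)→(8, 2): d=(-10,-6) inclusive
  edge (8, 2)→(21, 5): d=(13,3) inclusive
  edge (21, 5)→(18, 8): d=(-3,3) inclusive
    (5,1)@(11, 3): e=[8,4,36] → #
    (6,1)@(13, 3): e=[20,-2,30] → ·
    (11,1)@(23, 3): e=[80,-32,0] → ·  [on edge]
    (5,2)@(11, 5): e=[-12,30,30] → ·
    (6,2)@(13, 5): e=[0,24,24] → #  [on edge]
    (7,2)@(15, 5): e=[12,18,18] → #
    (8,2)@(17, 5): e=[24,12,12] → #
    (9,2)@(19, 5): e=[36,6,6] → #
    (10,2)@(21, 5): e=[48,0,0] → #  [on edge]
    (11,2)@(23, 5): e=[60,-6,-6] → ·
    (6,3)@(13, 7): e=[-20,50,18] → ·
    (7,3)@(15, 7): e=[-8,44,12] → ·
    (9,3)@(19, 7): e=[16,32,0] → #  [on edge]
    (8,4)@(17, 9): e=[-16,64,0] → ·  [on edge]
  covered (8 px):
    · · · · · · · · · · · ·
    · · · · · # · · · · · ·
    · · · · · · # # # # # ·
    · · · · · · · · # # · ·
    · · · · · · · · · · · ·

Final: "outside"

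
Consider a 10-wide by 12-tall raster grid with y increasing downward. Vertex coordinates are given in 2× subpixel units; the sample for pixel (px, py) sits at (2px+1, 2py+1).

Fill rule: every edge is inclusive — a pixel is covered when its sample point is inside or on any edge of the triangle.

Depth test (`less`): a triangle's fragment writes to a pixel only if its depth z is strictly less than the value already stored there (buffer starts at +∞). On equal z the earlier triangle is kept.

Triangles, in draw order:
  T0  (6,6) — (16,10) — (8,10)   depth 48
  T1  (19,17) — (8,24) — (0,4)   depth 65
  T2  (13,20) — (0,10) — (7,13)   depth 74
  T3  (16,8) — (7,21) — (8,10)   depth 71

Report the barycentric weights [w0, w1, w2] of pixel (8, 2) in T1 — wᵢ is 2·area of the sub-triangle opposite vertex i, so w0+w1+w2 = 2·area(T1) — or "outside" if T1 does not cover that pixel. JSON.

T0:
  2·area = 32
  edge (6, 6)→(16, 10): d=(10,4) inclusive
  edge (16, 10)→(8, 10): d=(-8,0) inclusive
  edge (8, 10)→(6, 6): d=(-2,-4) inclusive
    (3,3)@(7, 7): e=[6,24,2] → X
    (4,3)@(9, 7): e=[-2,24,10] → .
    (3,4)@(7, 9): e=[26,8,-2] → .
    (4,4)@(9, 9): e=[18,8,6] → X
    (5,4)@(11, 9): e=[10,8,14] → X
    (6,4)@(13, 9): e=[2,8,22] → X
    (7,4)@(15, 9): e=[-6,8,30] → .
    (4,5)@(9, 11): e=[38,-8,2] → .
    (5,5)@(11, 11): e=[30,-8,10] → .
    (6,5)@(13, 11): e=[22,-8,18] → .
  covered (4 px):
    . . . . . . . . . .
    . . . . . . . . . .
    . . . . . . . . . .
    . . . X . . . . . .
    . . . . X X X . . .
    . . . . . . . . . .
    . . . . . . . . . .
    . . . . . . . . . .
    . . . . . . . . . .
    . . . . . . . . . .
    . . . . . . . . . .
    . . . . . . . . . .
T1:
  2·area = 276
  edge (19, 17)→(8, 24): d=(-11,7) inclusive
  edge (8, 24)→(0, 4): d=(-8,-20) inclusive
  edge (0, 4)→(19, 17): d=(19,13) inclusive
    (0,2)@(1, 5): e=[258,12,6] → X
    (1,2)@(3, 5): e=[244,52,-20] → .
    (0,3)@(1, 7): e=[236,-4,44] → .
    (1,3)@(3, 7): e=[222,36,18] → X
    (2,3)@(5, 7): e=[208,76,-8] → .
    (1,4)@(3, 9): e=[200,20,56] → X
    (2,4)@(5, 9): e=[186,60,30] → X
    (3,4)@(7, 9): e=[172,100,4] → X
    (4,4)@(9, 9): e=[158,140,-22] → .
    (1,5)@(3, 11): e=[178,4,94] → X
    (4,5)@(9, 11): e=[136,124,16] → X
    (5,5)@(11, 11): e=[122,164,-10] → .
    (9,8)@(19, 17): e=[0,276,0] → X  [on edge]
  covered (36 px):
    . . . . . . . . . .
    . . . . . . . . . .
    X . . . . . . . . .
    . X . . . . . . . .
    . X X X . . . . . .
    . X X X X . . . . .
    . . X X X X X . . .
    . . X X X X X X . .
    . . . X X X X X X X
    . . . X X X X X . .
    . . . X X X . . . .
    . . . . X . . . . .
T2:
  2·area = 31
  edge (13, 20)→(0, 10): d=(-13,-10) inclusive
  edge (0, 10)→(7, 13): d=(7,3) inclusive
  edge (7, 13)→(13, 20): d=(6,7) inclusive
    (2,6)@(5, 13): e=[11,6,14] → X
    (3,6)@(7, 13): e=[31,0,0] → X  [on edge]
    (4,6)@(9, 13): e=[51,-6,-14] → .
    (2,7)@(5, 15): e=[-15,20,26] → .
    (3,7)@(7, 15): e=[5,14,12] → X
    (4,7)@(9, 15): e=[25,8,-2] → .
    (3,8)@(7, 17): e=[-21,28,24] → .
  covered (3 px):
    . . . . . . . . . .
    . . . . . . . . . .
    . . . . . . . . . .
    . . . . . . . . . .
    . . . . . . . . . .
    . . . . . . . . . .
    . . X X . . . . . .
    . . . X . . . . . .
    . . . . . . . . . .
    . . . . . . . . . .
    . . . . . . . . . .
    . . . . . . . . . .
T3:
  2·area = 86
  edge (16, 8)→(7, 21): d=(-9,13) inclusive
  edge (7, 21)→(8, 10): d=(1,-11) inclusive
  edge (8, 10)→(16, 8): d=(8,-2) inclusive
    (6,4)@(13, 9): e=[30,54,2] → X
    (7,4)@(15, 9): e=[4,76,6] → X
    (8,4)@(17, 9): e=[-22,98,10] → .
    (4,5)@(9, 11): e=[64,12,10] → X
    (5,5)@(11, 11): e=[38,34,14] → X
    (7,5)@(15, 11): e=[-14,78,22] → .
    (4,6)@(9, 13): e=[46,14,26] → X
    (6,6)@(13, 13): e=[-6,58,34] → .
    (4,7)@(9, 15): e=[28,16,42] → X
    (6,7)@(13, 15): e=[-24,60,50] → .
    (4,8)@(9, 17): e=[10,18,58] → X
    (5,8)@(11, 17): e=[-16,40,62] → .
    (3,10)@(7, 21): e=[0,0,86] → X  [on edge]
  covered (11 px):
    . . . . . . . . . .
    . . . . . . . . . .
    . . . . . . . . . .
    . . . . . . . . . .
    . . . . . . X X . .
    . . . . X X X . . .
    . . . . X X . . . .
    . . . . X X . . . .
    . . . . X . . . . .
    . . . . . . . . . .
    . . . X . . . . . .
    . . . . . . . . . .

Result: "outside"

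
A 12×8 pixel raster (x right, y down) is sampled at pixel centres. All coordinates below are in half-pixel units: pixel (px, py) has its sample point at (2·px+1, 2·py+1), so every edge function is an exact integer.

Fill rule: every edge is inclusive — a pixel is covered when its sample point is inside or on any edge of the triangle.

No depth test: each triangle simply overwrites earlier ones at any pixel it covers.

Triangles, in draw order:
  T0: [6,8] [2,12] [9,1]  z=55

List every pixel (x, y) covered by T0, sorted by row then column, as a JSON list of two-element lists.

T0:
  2·area = 16
  edge (6, 8)→(2, 12): d=(-4,4) inclusive
  edge (2, 12)→(9, 1): d=(7,-11) inclusive
  edge (9, 1)→(6, 8): d=(-3,7) inclusive
    (4,0)@(9, 1): e=[16,0,0] → X  [on edge]
    (5,0)@(11, 1): e=[8,22,-14] → .
    (6,0)@(13, 1): e=[0,44,-28] → .  [on edge]
    (4,1)@(9, 3): e=[8,14,-6] → .
    (5,1)@(11, 3): e=[0,36,-20] → .  [on edge]
    (3,2)@(7, 5): e=[8,6,2] → X
    (4,2)@(9, 5): e=[0,28,-12] → .  [on edge]
    (3,3)@(7, 7): e=[0,20,-4] → .  [on edge]
    (2,4)@(5, 9): e=[0,12,4] → X  [on edge]
    (3,4)@(7, 9): e=[-8,34,-10] → .
    (1,5)@(3, 11): e=[0,4,12] → X  [on edge]
    (2,5)@(5, 11): e=[-8,26,-2] → .
    (0,6)@(1, 13): e=[0,-4,20] → .  [on edge]
    (1,7)@(3, 15): e=[-16,32,0] → .  [on edge]
  covered (4 px):
    . . . . X . . . . . . .
    . . . . . . . . . . . .
    . . . X . . . . . . . .
    . . . . . . . . . . . .
    . . X . . . . . . . . .
    . X . . . . . . . . . .
    . . . . . . . . . . . .
    . . . . . . . . . . . .

Answer: [[4,0],[3,2],[2,4],[1,5]]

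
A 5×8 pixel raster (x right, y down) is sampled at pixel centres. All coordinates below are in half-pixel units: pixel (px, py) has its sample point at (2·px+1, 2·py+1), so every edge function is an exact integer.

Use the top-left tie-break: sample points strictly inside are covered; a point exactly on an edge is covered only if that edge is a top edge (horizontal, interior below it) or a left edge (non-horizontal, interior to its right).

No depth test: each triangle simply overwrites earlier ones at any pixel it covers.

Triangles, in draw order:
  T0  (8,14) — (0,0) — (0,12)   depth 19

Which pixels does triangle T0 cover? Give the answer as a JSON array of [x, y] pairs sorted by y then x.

T0:
  2·area = 96  (B↔C swapped to make it positive)
  edge (8, 14)→(0, 12): d=(-8,-2) top-left  bias=+0
  edge (0, 12)→(0, 0): d=(0,-12) top-left  bias=+0
  edge (0, 0)→(8, 14): d=(8,14) right/bottom  bias=-1
    (0,1)@(1, 3): e=[74,12,10] → X
    (1,1)@(3, 3): e=[78,36,-18] → .
    (0,2)@(1, 5): e=[58,12,26] → X
    (1,2)@(3, 5): e=[62,36,-2] → .
    (0,3)@(1, 7): e=[42,12,42] → X
    (1,3)@(3, 7): e=[46,36,14] → X
    (2,3)@(5, 7): e=[50,60,-14] → .
    (0,4)@(1, 9): e=[26,12,58] → X
    (2,4)@(5, 9): e=[34,60,2] → X
    (3,4)@(7, 9): e=[38,84,-26] → .
    (0,5)@(1, 11): e=[10,12,74] → X
    (3,5)@(7, 11): e=[22,84,-10] → .
  covered (12 px):
    . . . . .
    X . . . .
    X . . . .
    X X . . .
    X X X . .
    X X X . .
    . . X X .
    . . . . .

Answer: [[0,1],[0,2],[0,3],[1,3],[0,4],[1,4],[2,4],[0,5],[1,5],[2,5],[2,6],[3,6]]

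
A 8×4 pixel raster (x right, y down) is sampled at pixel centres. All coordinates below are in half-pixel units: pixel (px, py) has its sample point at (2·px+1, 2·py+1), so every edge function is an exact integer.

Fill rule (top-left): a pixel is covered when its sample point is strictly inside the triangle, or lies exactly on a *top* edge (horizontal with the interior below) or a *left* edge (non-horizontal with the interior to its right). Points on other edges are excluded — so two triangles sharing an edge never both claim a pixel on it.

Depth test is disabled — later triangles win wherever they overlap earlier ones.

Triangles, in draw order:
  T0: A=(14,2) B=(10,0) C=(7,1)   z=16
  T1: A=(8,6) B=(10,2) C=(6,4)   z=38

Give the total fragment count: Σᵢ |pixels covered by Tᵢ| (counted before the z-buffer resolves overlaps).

T0:
  2·area = 10  (B↔C swapped to make it positive)
  edge (14, 2)→(7, 1): d=(-7,-1) top-left  bias=+0
  edge (7, 1)→(10, 0): d=(3,-1) top-left  bias=+0
  edge (10, 0)→(14, 2): d=(4,2) right/bottom  bias=-1
    (3,0)@(7, 1): e=[0,0,10] → #  [on edge]
    (4,0)@(9, 1): e=[2,2,6] → #
    (5,0)@(11, 1): e=[4,4,2] → #
    (6,0)@(13, 1): e=[6,6,-2] → ·
    (0,1)@(1, 3): e=[-20,0,30] → ·  [on edge]
    (3,1)@(7, 3): e=[-14,6,18] → ·
    (4,1)@(9, 3): e=[-12,8,14] → ·
    (5,1)@(11, 3): e=[-10,10,10] → ·
  covered (3 px):
    · · · # # # · ·
    · · · · · · · ·
    · · · · · · · ·
    · · · · · · · ·
T1:
  2·area = 12  (B↔C swapped to make it positive)
  edge (8, 6)→(6, 4): d=(-2,-2) top-left  bias=+0
  edge (6, 4)→(10, 2): d=(4,-2) top-left  bias=+0
  edge (10, 2)→(8, 6): d=(-2,4) right/bottom  bias=-1
    (1,0)@(3, 1): e=[0,-18,30] → ·  [on edge]
    (2,1)@(5, 3): e=[0,-6,18] → ·  [on edge]
    (4,1)@(9, 3): e=[8,2,2] → #
    (5,1)@(11, 3): e=[12,6,-6] → ·
    (3,2)@(7, 5): e=[0,6,6] → #  [on edge]
    (4,2)@(9, 5): e=[4,10,-2] → ·
    (3,3)@(7, 7): e=[-4,14,2] → ·
    (4,3)@(9, 7): e=[0,18,-6] → ·  [on edge]
  covered (2 px):
    · · · · · · · ·
    · · · · # · · ·
    · · · # · · · ·
    · · · · · · · ·

Final: 5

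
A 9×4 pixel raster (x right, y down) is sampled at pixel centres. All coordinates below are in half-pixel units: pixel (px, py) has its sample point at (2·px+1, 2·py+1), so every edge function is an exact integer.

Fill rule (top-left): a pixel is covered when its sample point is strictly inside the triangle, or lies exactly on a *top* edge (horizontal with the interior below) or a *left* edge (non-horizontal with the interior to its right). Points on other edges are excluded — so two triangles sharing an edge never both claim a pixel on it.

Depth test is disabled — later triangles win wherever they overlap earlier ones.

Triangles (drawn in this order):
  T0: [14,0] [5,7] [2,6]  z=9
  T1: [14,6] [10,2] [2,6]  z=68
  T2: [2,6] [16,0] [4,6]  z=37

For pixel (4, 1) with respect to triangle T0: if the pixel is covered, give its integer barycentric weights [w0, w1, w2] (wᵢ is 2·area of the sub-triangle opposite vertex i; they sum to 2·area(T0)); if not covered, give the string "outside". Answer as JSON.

T0:
  2·area = 30
  edge (14, 0)→(5, 7): d=(-9,7) right/bottom  bias=-1
  edge (5, 7)→(2, 6): d=(-3,-1) top-left  bias=+0
  edge (2, 6)→(14, 0): d=(12,-6) top-left  bias=+0
    (4,1)@(9, 3): e=[8,16,6] → #
    (5,1)@(11, 3): e=[-6,18,18] → ·
    (2,2)@(5, 5): e=[18,6,6] → #
    (3,2)@(7, 5): e=[4,8,18] → #
    (4,2)@(9, 5): e=[-10,10,30] → ·
    (2,3)@(5, 7): e=[0,0,30] → ·  [on edge]
    (3,3)@(7, 7): e=[-14,2,42] → ·
  covered (3 px):
    · · · · · · · · ·
    · · · · # · · · ·
    · · # # · · · · ·
    · · · · · · · · ·
T1:
  2·area = 48  (B↔C swapped to make it positive)
  edge (14, 6)→(2, 6): d=(-12,0) right/bottom  bias=-1
  edge (2, 6)→(10, 2): d=(8,-4) top-left  bias=+0
  edge (10, 2)→(14, 6): d=(4,4) right/bottom  bias=-1
    (4,0)@(9, 1): e=[60,-12,0] → ·  [on edge]
    (4,1)@(9, 3): e=[36,4,8] → #
    (5,1)@(11, 3): e=[36,12,0] → ·  [on edge]
    (2,2)@(5, 5): e=[12,4,32] → #
    (3,2)@(7, 5): e=[12,12,24] → #
    (5,2)@(11, 5): e=[12,28,8] → #
    (6,2)@(13, 5): e=[12,36,0] → ·  [on edge]
    (2,3)@(5, 7): e=[-12,20,40] → ·
    (3,3)@(7, 7): e=[-12,28,32] → ·
    (4,3)@(9, 7): e=[-12,36,24] → ·
    (5,3)@(11, 7): e=[-12,44,16] → ·
    (7,3)@(15, 7): e=[-12,60,0] → ·  [on edge]
  covered (5 px):
    · · · · · · · · ·
    · · · · # · · · ·
    · · # # # # · · ·
    · · · · · · · · ·
T2:
  2·area = 12
  edge (2, 6)→(16, 0): d=(14,-6) top-left  bias=+0
  edge (16, 0)→(4, 6): d=(-12,6) right/bottom  bias=-1
  edge (4, 6)→(2, 6): d=(-2,0) right/bottom  bias=-1
    (4,1)@(9, 3): e=[0,6,6] → #  [on edge]
    (5,1)@(11, 3): e=[12,-6,6] → ·
    (2,2)@(5, 5): e=[4,6,2] → #
    (3,2)@(7, 5): e=[16,-6,2] → ·
    (4,2)@(9, 5): e=[28,-18,2] → ·
    (2,3)@(5, 7): e=[32,-18,-2] → ·
  covered (2 px):
    · · · · · · · · ·
    · · · · # · · · ·
    · · # · · · · · ·
    · · · · · · · · ·

Answer: [16,6,8]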